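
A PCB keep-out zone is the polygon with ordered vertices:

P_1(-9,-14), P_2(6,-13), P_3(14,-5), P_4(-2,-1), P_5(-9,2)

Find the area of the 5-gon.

Σ = (201) + (152) + (-24) + (-13) + (144) = 460
Area = |Σ|/2 = 230.

230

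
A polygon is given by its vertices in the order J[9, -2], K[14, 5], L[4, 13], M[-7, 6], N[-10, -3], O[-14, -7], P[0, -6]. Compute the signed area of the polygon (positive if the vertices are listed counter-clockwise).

298.5

Apply the surveyor's formula: 2A = Σ (x_i·y_{i+1} − x_{i+1}·y_i), indices taken mod 7.
Cross-terms: 73, 162, 115, 81, 28, 84, 54  ⇒  Σ = 597
Signed area = Σ/2 = 298.5 (positive ⇒ counter-clockwise traversal).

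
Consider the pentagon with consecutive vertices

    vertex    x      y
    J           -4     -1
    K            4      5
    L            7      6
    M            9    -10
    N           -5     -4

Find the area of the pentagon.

124

Apply the shoelace formula: 2A = Σ (x_i·y_{i+1} − x_{i+1}·y_i), indices taken mod 5.
J→K: (-4)(5) − (4)(-1) = -16
K→L: (4)(6) − (7)(5) = -11
L→M: (7)(-10) − (9)(6) = -124
M→N: (9)(-4) − (-5)(-10) = -86
N→J: (-5)(-1) − (-4)(-4) = -11
Σ = -248
Area = |Σ|/2 = 124.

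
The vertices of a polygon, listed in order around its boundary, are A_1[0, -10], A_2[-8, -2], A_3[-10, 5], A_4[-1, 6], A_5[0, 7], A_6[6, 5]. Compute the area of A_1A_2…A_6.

Apply Gauss's area formula: 2A = Σ (x_i·y_{i+1} − x_{i+1}·y_i), indices taken mod 6.
Σ = (-80) + (-60) + (-55) + (-7) + (-42) + (-60) = -304
Area = |Σ|/2 = 152.

152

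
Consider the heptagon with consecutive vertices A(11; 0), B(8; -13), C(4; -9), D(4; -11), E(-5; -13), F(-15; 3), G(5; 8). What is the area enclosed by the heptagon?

355.5

Σ = (-143) + (-20) + (-8) + (-107) + (-210) + (-135) + (-88) = -711
Area = |Σ|/2 = 355.5.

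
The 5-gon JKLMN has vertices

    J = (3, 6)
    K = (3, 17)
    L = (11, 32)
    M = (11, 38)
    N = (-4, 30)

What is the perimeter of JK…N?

|JK| = √((0)² + (11)²) = √121 = 11
|KL| = √((8)² + (15)²) = √289 = 17
|LM| = √((0)² + (6)²) = √36 = 6
|MN| = √((-15)² + (-8)²) = √289 = 17
|NJ| = √((7)² + (-24)²) = √625 = 25
Perimeter = 11 + 17 + 6 + 17 + 25 = 76.

76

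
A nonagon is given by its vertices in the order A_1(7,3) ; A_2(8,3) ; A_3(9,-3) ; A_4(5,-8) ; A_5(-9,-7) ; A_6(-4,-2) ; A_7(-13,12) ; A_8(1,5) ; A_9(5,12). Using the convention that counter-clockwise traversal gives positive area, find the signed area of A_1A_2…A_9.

Apply Gauss's area formula: 2A = Σ (x_i·y_{i+1} − x_{i+1}·y_i), indices taken mod 9.
A_1→A_2: (7)(3) − (8)(3) = -3
A_2→A_3: (8)(-3) − (9)(3) = -51
A_3→A_4: (9)(-8) − (5)(-3) = -57
A_4→A_5: (5)(-7) − (-9)(-8) = -107
A_5→A_6: (-9)(-2) − (-4)(-7) = -10
A_6→A_7: (-4)(12) − (-13)(-2) = -74
A_7→A_8: (-13)(5) − (1)(12) = -77
A_8→A_9: (1)(12) − (5)(5) = -13
A_9→A_1: (5)(3) − (7)(12) = -69
Σ = -461
Signed area = Σ/2 = -230.5 (negative ⇒ clockwise traversal).

-230.5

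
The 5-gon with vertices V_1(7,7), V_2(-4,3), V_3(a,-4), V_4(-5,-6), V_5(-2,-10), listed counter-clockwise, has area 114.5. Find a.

Write out the shoelace sum; only the two edges meeting at V_3 involve a:
2·Area = [((-4)·(-4) − a·3) + (a·(-6) − (-5)·(-4))] + 143
       = -9·a + 139 = 229
⇒ a = -10.

-10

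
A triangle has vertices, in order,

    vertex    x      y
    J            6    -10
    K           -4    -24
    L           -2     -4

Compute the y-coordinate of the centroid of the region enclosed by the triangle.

Apply the shoelace (surveyor's) formula. First the cross-terms c_i = x_i·y_{i+1} − x_{i+1}·y_i:
  -184, -32, 44  ⇒  2A = -172, A = -86.
Then Σ (y_i + y_{i+1})·c_i = 6536, so ȳ = 6536 / (6·(-86)) = -38/3.

-38/3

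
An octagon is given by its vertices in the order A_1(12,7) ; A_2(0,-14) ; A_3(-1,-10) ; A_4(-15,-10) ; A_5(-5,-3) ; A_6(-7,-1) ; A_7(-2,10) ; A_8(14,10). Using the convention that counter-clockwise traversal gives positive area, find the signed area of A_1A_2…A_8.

-298.5

Apply the surveyor's formula: 2A = Σ (x_i·y_{i+1} − x_{i+1}·y_i), indices taken mod 8.
Σ = (-168) + (-14) + (-140) + (-5) + (-16) + (-72) + (-160) + (-22) = -597
Signed area = Σ/2 = -298.5 (negative ⇒ clockwise traversal).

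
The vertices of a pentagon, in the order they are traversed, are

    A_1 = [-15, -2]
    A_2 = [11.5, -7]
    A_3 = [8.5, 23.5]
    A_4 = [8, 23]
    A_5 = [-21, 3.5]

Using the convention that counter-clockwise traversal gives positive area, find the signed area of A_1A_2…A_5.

Σ = (128) + (329.75) + (7.5) + (511) + (94.5) = 1070.75
Signed area = Σ/2 = 535.375 (positive ⇒ counter-clockwise traversal).

535.375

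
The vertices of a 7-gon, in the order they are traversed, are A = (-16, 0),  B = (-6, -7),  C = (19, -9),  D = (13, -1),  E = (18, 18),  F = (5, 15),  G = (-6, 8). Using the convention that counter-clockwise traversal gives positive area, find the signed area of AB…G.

Apply the shoelace formula: 2A = Σ (x_i·y_{i+1} − x_{i+1}·y_i), indices taken mod 7.
A→B: (-16)(-7) − (-6)(0) = 112
B→C: (-6)(-9) − (19)(-7) = 187
C→D: (19)(-1) − (13)(-9) = 98
D→E: (13)(18) − (18)(-1) = 252
E→F: (18)(15) − (5)(18) = 180
F→G: (5)(8) − (-6)(15) = 130
G→A: (-6)(0) − (-16)(8) = 128
Σ = 1087
Signed area = Σ/2 = 543.5 (positive ⇒ counter-clockwise traversal).

543.5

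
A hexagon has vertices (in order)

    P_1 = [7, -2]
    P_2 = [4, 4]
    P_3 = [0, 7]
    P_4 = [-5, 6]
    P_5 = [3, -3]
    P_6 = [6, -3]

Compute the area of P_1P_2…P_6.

Σ = (36) + (28) + (35) + (-3) + (9) + (9) = 114
Area = |Σ|/2 = 57.

57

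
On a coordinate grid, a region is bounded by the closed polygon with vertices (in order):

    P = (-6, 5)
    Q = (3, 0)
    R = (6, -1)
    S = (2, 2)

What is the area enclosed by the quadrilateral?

Apply the shoelace (surveyor's) formula: 2A = Σ (x_i·y_{i+1} − x_{i+1}·y_i), indices taken mod 4.
Σ = (-15) + (-3) + (14) + (22) = 18
Area = |Σ|/2 = 9.

9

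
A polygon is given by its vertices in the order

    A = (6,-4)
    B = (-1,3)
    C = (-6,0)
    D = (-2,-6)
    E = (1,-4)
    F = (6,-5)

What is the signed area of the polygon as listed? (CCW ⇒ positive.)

53.5

Apply the surveyor's formula: 2A = Σ (x_i·y_{i+1} − x_{i+1}·y_i), indices taken mod 6.
Σ = (14) + (18) + (36) + (14) + (19) + (6) = 107
Signed area = Σ/2 = 53.5 (positive ⇒ counter-clockwise traversal).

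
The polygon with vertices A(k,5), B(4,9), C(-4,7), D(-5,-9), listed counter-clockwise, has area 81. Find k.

4

Write out the shoelace sum; only the two edges meeting at A involve k:
2·Area = [((-5)·5 − k·(-9)) + (k·9 − 4·5)] + 135
       = 18·k + 90 = 162
⇒ k = 4.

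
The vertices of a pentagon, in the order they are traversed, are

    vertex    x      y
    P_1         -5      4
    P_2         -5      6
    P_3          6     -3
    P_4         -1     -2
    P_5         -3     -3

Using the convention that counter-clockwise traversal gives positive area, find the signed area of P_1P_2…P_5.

-38

Apply Gauss's area formula: 2A = Σ (x_i·y_{i+1} − x_{i+1}·y_i), indices taken mod 5.
P_1→P_2: (-5)(6) − (-5)(4) = -10
P_2→P_3: (-5)(-3) − (6)(6) = -21
P_3→P_4: (6)(-2) − (-1)(-3) = -15
P_4→P_5: (-1)(-3) − (-3)(-2) = -3
P_5→P_1: (-3)(4) − (-5)(-3) = -27
Σ = -76
Signed area = Σ/2 = -38 (negative ⇒ clockwise traversal).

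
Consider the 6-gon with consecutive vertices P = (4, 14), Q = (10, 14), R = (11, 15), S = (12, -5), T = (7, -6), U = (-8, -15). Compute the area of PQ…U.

Σ = (-84) + (-4) + (-235) + (-37) + (-153) + (-52) = -565
Area = |Σ|/2 = 282.5.

282.5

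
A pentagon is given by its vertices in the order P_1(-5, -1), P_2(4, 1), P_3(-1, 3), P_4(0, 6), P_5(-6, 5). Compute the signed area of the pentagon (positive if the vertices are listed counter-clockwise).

Apply the surveyor's formula: 2A = Σ (x_i·y_{i+1} − x_{i+1}·y_i), indices taken mod 5.
Σ = (-1) + (13) + (-6) + (36) + (31) = 73
Signed area = Σ/2 = 36.5 (positive ⇒ counter-clockwise traversal).

36.5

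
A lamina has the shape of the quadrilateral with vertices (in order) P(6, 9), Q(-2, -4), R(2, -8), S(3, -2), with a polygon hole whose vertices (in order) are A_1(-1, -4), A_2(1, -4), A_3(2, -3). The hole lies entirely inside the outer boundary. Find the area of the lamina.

Outer boundary:
Cross-terms: -6, 24, 20, 39  ⇒  Σ = 77
Area = |Σ|/2 = 38.5.
Hole:
Apply the surveyor's formula: 2A = Σ (x_i·y_{i+1} − x_{i+1}·y_i), indices taken mod 3.
Σ = (8) + (5) + (-11) = 2
Area = |Σ|/2 = 1.
Net area = 38.5 − 1 = 37.5.

37.5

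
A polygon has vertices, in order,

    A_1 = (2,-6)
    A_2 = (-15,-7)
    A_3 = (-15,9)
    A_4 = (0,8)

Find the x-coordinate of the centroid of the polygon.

-43/6

Apply the shoelace (surveyor's) formula. First the cross-terms c_i = x_i·y_{i+1} − x_{i+1}·y_i:
  -104, -240, -120, -16  ⇒  2A = -480, A = -240.
Then Σ (x_i + x_{i+1})·c_i = 10320, so x̄ = 10320 / (6·(-240)) = -43/6.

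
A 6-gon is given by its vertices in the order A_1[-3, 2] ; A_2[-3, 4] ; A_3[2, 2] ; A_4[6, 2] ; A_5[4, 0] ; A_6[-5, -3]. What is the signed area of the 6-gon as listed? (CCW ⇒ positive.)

Apply the shoelace (surveyor's) formula: 2A = Σ (x_i·y_{i+1} − x_{i+1}·y_i), indices taken mod 6.
Σ = (-6) + (-14) + (-8) + (-8) + (-12) + (-19) = -67
Signed area = Σ/2 = -33.5 (negative ⇒ clockwise traversal).

-33.5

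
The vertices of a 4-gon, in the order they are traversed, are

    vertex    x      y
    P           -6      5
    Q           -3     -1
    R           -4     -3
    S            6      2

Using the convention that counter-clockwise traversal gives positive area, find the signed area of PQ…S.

39

Apply the shoelace (surveyor's) formula: 2A = Σ (x_i·y_{i+1} − x_{i+1}·y_i), indices taken mod 4.
P→Q: (-6)(-1) − (-3)(5) = 21
Q→R: (-3)(-3) − (-4)(-1) = 5
R→S: (-4)(2) − (6)(-3) = 10
S→P: (6)(5) − (-6)(2) = 42
Σ = 78
Signed area = Σ/2 = 39 (positive ⇒ counter-clockwise traversal).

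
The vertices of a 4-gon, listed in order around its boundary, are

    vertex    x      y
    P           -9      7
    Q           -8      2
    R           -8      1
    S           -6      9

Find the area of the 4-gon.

9.5

Σ = (38) + (8) + (-66) + (39) = 19
Area = |Σ|/2 = 9.5.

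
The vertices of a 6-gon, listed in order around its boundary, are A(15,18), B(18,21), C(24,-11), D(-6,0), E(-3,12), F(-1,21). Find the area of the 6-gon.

Apply the shoelace formula: 2A = Σ (x_i·y_{i+1} − x_{i+1}·y_i), indices taken mod 6.
A→B: (15)(21) − (18)(18) = -9
B→C: (18)(-11) − (24)(21) = -702
C→D: (24)(0) − (-6)(-11) = -66
D→E: (-6)(12) − (-3)(0) = -72
E→F: (-3)(21) − (-1)(12) = -51
F→A: (-1)(18) − (15)(21) = -333
Σ = -1233
Area = |Σ|/2 = 616.5.

616.5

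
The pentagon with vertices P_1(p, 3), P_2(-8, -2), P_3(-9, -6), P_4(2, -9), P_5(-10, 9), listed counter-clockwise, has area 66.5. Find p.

Write out the shoelace sum; only the two edges meeting at P_1 involve p:
2·Area = [((-10)·3 − p·9) + (p·(-2) − (-8)·3)] + 51
       = -11·p + 45 = 133
⇒ p = -8.

-8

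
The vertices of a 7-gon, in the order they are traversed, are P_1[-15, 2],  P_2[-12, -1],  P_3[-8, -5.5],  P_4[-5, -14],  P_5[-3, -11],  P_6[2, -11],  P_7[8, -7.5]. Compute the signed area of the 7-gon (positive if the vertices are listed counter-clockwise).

113

Apply the shoelace formula: 2A = Σ (x_i·y_{i+1} − x_{i+1}·y_i), indices taken mod 7.
Σ = (39) + (58) + (84.5) + (13) + (55) + (73) + (-96.5) = 226
Signed area = Σ/2 = 113 (positive ⇒ counter-clockwise traversal).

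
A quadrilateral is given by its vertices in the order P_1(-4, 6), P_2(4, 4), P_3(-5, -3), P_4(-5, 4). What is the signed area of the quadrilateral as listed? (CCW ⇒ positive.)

-40.5

P_1→P_2: (-4)(4) − (4)(6) = -40
P_2→P_3: (4)(-3) − (-5)(4) = 8
P_3→P_4: (-5)(4) − (-5)(-3) = -35
P_4→P_1: (-5)(6) − (-4)(4) = -14
Σ = -81
Signed area = Σ/2 = -40.5 (negative ⇒ clockwise traversal).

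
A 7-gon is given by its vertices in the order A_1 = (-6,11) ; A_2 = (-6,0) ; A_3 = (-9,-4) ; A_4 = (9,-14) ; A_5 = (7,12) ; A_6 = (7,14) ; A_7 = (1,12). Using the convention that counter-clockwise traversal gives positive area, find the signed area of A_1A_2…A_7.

A_1→A_2: (-6)(0) − (-6)(11) = 66
A_2→A_3: (-6)(-4) − (-9)(0) = 24
A_3→A_4: (-9)(-14) − (9)(-4) = 162
A_4→A_5: (9)(12) − (7)(-14) = 206
A_5→A_6: (7)(14) − (7)(12) = 14
A_6→A_7: (7)(12) − (1)(14) = 70
A_7→A_1: (1)(11) − (-6)(12) = 83
Σ = 625
Signed area = Σ/2 = 312.5 (positive ⇒ counter-clockwise traversal).

312.5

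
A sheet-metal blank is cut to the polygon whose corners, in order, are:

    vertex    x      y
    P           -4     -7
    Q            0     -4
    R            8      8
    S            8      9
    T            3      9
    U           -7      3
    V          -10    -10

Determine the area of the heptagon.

151.5

Σ = (16) + (32) + (8) + (45) + (72) + (100) + (30) = 303
Area = |Σ|/2 = 151.5.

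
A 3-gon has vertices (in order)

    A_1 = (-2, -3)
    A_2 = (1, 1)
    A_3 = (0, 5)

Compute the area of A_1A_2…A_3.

Cross-terms: 1, 5, 10  ⇒  Σ = 16
Area = |Σ|/2 = 8.

8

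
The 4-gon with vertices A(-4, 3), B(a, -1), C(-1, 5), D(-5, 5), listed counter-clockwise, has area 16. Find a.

The doubled signed area Σ (x_i y_{i+1} − x_{i+1} y_i) is linear in a.
With a=0 it equals 28; the coefficient of a is 2 (from the two edges through B).
So 2·a + 28 = 2·16 = 32 ⇒ a = 2.

2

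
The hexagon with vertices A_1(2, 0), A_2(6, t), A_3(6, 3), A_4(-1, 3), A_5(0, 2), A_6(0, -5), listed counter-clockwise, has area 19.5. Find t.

Write out the shoelace sum; only the two edges meeting at A_2 involve t:
2·Area = [(2·t − 6·0) + (6·3 − 6·t)] + 29
       = -4·t + 47 = 39
⇒ t = 2.

2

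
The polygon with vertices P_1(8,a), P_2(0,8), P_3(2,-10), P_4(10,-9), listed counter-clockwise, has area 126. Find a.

The doubled signed area Σ (x_i y_{i+1} − x_{i+1} y_i) is linear in a.
With a=0 it equals 202; the coefficient of a is 10 (from the two edges through P_1).
So 10·a + 202 = 2·126 = 252 ⇒ a = 5.

5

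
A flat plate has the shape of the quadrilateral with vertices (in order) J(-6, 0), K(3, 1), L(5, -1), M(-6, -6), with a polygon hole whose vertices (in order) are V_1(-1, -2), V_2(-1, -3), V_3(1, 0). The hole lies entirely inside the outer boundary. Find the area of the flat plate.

Outer boundary:
Cross-terms: -6, -8, -36, -36  ⇒  Σ = -86
Area = |Σ|/2 = 43.
Hole:
Apply the surveyor's formula: 2A = Σ (x_i·y_{i+1} − x_{i+1}·y_i), indices taken mod 3.
V_1→V_2: (-1)(-3) − (-1)(-2) = 1
V_2→V_3: (-1)(0) − (1)(-3) = 3
V_3→V_1: (1)(-2) − (-1)(0) = -2
Σ = 2
Area = |Σ|/2 = 1.
Net area = 43 − 1 = 42.

42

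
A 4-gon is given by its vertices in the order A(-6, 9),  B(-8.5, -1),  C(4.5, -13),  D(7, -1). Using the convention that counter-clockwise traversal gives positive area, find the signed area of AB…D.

Cross-terms: 82.5, 115, 86.5, 57  ⇒  Σ = 341
Signed area = Σ/2 = 170.5 (positive ⇒ counter-clockwise traversal).

170.5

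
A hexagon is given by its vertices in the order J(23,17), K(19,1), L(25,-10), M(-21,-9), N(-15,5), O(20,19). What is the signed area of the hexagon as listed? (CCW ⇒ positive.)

Apply the surveyor's formula: 2A = Σ (x_i·y_{i+1} − x_{i+1}·y_i), indices taken mod 6.
Σ = (-300) + (-215) + (-435) + (-240) + (-385) + (-97) = -1672
Signed area = Σ/2 = -836 (negative ⇒ clockwise traversal).

-836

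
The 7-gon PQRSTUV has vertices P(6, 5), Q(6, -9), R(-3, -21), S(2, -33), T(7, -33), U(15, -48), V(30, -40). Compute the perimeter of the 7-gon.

132

|PQ| = √((0)² + (-14)²) = √196 = 14
|QR| = √((-9)² + (-12)²) = √225 = 15
|RS| = √((5)² + (-12)²) = √169 = 13
|ST| = √((5)² + (0)²) = √25 = 5
|TU| = √((8)² + (-15)²) = √289 = 17
|UV| = √((15)² + (8)²) = √289 = 17
|VP| = √((-24)² + (45)²) = √2601 = 51
Perimeter = 14 + 15 + 13 + 5 + 17 + 17 + 51 = 132.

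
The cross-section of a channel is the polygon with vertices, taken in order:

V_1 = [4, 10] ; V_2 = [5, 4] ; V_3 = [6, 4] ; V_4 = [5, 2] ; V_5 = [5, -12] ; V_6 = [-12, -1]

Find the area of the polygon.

Cross-terms: -34, -4, -8, -70, -149, -116  ⇒  Σ = -381
Area = |Σ|/2 = 190.5.

190.5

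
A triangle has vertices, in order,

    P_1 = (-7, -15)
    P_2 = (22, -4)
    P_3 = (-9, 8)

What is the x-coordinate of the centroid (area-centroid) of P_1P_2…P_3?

2

Apply the shoelace formula. First the cross-terms c_i = x_i·y_{i+1} − x_{i+1}·y_i:
  358, 140, 191  ⇒  2A = 689, A = 344.5.
Then Σ (x_i + x_{i+1})·c_i = 4134, so x̄ = 4134 / (6·344.5) = 2.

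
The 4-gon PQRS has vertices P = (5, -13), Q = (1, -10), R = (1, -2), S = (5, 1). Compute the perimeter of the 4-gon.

32

|PQ| = √((-4)² + (3)²) = √25 = 5
|QR| = √((0)² + (8)²) = √64 = 8
|RS| = √((4)² + (3)²) = √25 = 5
|SP| = √((0)² + (-14)²) = √196 = 14
Perimeter = 5 + 8 + 5 + 14 = 32.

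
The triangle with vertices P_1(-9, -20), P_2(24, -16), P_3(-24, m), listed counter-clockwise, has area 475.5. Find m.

The doubled signed area Σ (x_i y_{i+1} − x_{i+1} y_i) is linear in m.
With m=0 it equals 720; the coefficient of m is 33 (from the two edges through P_3).
So 33·m + 720 = 2·475.5 = 951 ⇒ m = 7.

7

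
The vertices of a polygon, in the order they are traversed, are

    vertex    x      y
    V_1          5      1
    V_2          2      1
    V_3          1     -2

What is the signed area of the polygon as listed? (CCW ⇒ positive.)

4.5

Apply the surveyor's formula: 2A = Σ (x_i·y_{i+1} − x_{i+1}·y_i), indices taken mod 3.
Cross-terms: 3, -5, 11  ⇒  Σ = 9
Signed area = Σ/2 = 4.5 (positive ⇒ counter-clockwise traversal).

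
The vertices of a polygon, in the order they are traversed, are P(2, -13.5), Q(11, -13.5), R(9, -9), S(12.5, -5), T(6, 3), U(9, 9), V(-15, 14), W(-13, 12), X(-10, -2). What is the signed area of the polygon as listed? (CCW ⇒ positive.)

Σ = (121.5) + (22.5) + (67.5) + (67.5) + (27) + (261) + (2) + (146) + (139) = 854
Signed area = Σ/2 = 427 (positive ⇒ counter-clockwise traversal).

427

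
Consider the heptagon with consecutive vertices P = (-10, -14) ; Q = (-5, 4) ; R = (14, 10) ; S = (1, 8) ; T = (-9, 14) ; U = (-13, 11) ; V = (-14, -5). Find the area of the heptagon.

Σ = (-110) + (-106) + (102) + (86) + (83) + (219) + (146) = 420
Area = |Σ|/2 = 210.

210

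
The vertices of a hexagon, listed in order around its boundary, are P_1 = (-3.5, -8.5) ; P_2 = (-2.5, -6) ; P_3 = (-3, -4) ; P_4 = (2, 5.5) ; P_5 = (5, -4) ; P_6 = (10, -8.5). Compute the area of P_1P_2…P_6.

Cross-terms: -0.25, -8, -8.5, -35.5, -2.5, -114.75  ⇒  Σ = -169.5
Area = |Σ|/2 = 84.75.

84.75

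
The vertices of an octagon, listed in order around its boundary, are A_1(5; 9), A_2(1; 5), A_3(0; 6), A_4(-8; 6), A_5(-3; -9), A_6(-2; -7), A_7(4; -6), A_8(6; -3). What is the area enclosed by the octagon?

A_1→A_2: (5)(5) − (1)(9) = 16
A_2→A_3: (1)(6) − (0)(5) = 6
A_3→A_4: (0)(6) − (-8)(6) = 48
A_4→A_5: (-8)(-9) − (-3)(6) = 90
A_5→A_6: (-3)(-7) − (-2)(-9) = 3
A_6→A_7: (-2)(-6) − (4)(-7) = 40
A_7→A_8: (4)(-3) − (6)(-6) = 24
A_8→A_1: (6)(9) − (5)(-3) = 69
Σ = 296
Area = |Σ|/2 = 148.

148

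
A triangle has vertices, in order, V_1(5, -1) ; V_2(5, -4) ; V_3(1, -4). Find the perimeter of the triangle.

12

|V_1V_2| = √((0)² + (-3)²) = √9 = 3
|V_2V_3| = √((-4)² + (0)²) = √16 = 4
|V_3V_1| = √((4)² + (3)²) = √25 = 5
Perimeter = 3 + 4 + 5 = 12.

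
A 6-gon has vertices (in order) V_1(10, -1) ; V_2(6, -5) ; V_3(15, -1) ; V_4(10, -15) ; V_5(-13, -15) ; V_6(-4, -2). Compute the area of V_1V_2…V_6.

272.5

Σ = (-44) + (69) + (-215) + (-345) + (-34) + (24) = -545
Area = |Σ|/2 = 272.5.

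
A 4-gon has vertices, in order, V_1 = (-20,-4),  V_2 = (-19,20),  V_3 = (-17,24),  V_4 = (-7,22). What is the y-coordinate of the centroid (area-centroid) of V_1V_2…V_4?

626/45

Apply the shoelace formula. First the cross-terms c_i = x_i·y_{i+1} − x_{i+1}·y_i:
  -476, -116, -206, 468  ⇒  2A = -330, A = -165.
Then Σ (y_i + y_{i+1})·c_i = -13772, so ȳ = -13772 / (6·(-165)) = 626/45.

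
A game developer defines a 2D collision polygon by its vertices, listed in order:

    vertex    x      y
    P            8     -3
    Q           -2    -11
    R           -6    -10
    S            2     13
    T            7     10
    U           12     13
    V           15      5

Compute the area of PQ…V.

259

P→Q: (8)(-11) − (-2)(-3) = -94
Q→R: (-2)(-10) − (-6)(-11) = -46
R→S: (-6)(13) − (2)(-10) = -58
S→T: (2)(10) − (7)(13) = -71
T→U: (7)(13) − (12)(10) = -29
U→V: (12)(5) − (15)(13) = -135
V→P: (15)(-3) − (8)(5) = -85
Σ = -518
Area = |Σ|/2 = 259.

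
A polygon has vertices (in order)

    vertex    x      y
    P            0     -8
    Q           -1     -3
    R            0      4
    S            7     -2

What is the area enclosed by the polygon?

Apply the shoelace (surveyor's) formula: 2A = Σ (x_i·y_{i+1} − x_{i+1}·y_i), indices taken mod 4.
Σ = (-8) + (-4) + (-28) + (-56) = -96
Area = |Σ|/2 = 48.

48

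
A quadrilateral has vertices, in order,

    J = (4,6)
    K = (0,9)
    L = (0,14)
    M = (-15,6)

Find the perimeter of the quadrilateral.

46

|JK| = √((-4)² + (3)²) = √25 = 5
|KL| = √((0)² + (5)²) = √25 = 5
|LM| = √((-15)² + (-8)²) = √289 = 17
|MJ| = √((19)² + (0)²) = √361 = 19
Perimeter = 5 + 5 + 17 + 19 = 46.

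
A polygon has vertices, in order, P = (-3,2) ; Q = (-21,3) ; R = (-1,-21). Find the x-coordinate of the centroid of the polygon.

-25/3

Apply the shoelace formula. First the cross-terms c_i = x_i·y_{i+1} − x_{i+1}·y_i:
  33, 444, -65  ⇒  2A = 412, A = 206.
Then Σ (x_i + x_{i+1})·c_i = -10300, so x̄ = -10300 / (6·206) = -25/3.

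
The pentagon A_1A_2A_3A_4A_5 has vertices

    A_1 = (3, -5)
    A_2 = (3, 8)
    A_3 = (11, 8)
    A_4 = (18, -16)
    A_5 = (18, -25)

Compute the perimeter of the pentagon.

80

|A_1A_2| = √((0)² + (13)²) = √169 = 13
|A_2A_3| = √((8)² + (0)²) = √64 = 8
|A_3A_4| = √((7)² + (-24)²) = √625 = 25
|A_4A_5| = √((0)² + (-9)²) = √81 = 9
|A_5A_1| = √((-15)² + (20)²) = √625 = 25
Perimeter = 13 + 8 + 25 + 9 + 25 = 80.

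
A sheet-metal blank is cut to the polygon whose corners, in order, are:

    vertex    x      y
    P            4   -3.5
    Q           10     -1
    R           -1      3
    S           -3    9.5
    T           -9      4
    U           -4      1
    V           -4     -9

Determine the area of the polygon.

115

Apply the shoelace (surveyor's) formula: 2A = Σ (x_i·y_{i+1} − x_{i+1}·y_i), indices taken mod 7.
Σ = (31) + (29) + (-0.5) + (73.5) + (7) + (40) + (50) = 230
Area = |Σ|/2 = 115.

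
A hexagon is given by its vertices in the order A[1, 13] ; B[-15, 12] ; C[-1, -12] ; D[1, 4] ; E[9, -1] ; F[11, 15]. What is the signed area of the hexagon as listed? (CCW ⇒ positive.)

322

Apply Gauss's area formula: 2A = Σ (x_i·y_{i+1} − x_{i+1}·y_i), indices taken mod 6.
Σ = (207) + (192) + (8) + (-37) + (146) + (128) = 644
Signed area = Σ/2 = 322 (positive ⇒ counter-clockwise traversal).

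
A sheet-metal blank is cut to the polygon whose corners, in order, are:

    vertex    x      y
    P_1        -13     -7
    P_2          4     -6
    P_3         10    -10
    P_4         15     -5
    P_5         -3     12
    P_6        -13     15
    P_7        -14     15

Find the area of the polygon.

P_1→P_2: (-13)(-6) − (4)(-7) = 106
P_2→P_3: (4)(-10) − (10)(-6) = 20
P_3→P_4: (10)(-5) − (15)(-10) = 100
P_4→P_5: (15)(12) − (-3)(-5) = 165
P_5→P_6: (-3)(15) − (-13)(12) = 111
P_6→P_7: (-13)(15) − (-14)(15) = 15
P_7→P_1: (-14)(-7) − (-13)(15) = 293
Σ = 810
Area = |Σ|/2 = 405.

405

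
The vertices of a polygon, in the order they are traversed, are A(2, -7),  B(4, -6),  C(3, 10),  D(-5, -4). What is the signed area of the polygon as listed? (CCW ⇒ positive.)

77.5

A→B: (2)(-6) − (4)(-7) = 16
B→C: (4)(10) − (3)(-6) = 58
C→D: (3)(-4) − (-5)(10) = 38
D→A: (-5)(-7) − (2)(-4) = 43
Σ = 155
Signed area = Σ/2 = 77.5 (positive ⇒ counter-clockwise traversal).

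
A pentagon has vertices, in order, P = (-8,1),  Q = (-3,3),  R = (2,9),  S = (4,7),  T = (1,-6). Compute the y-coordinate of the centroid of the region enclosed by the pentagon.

314/231

Apply the shoelace formula. First the cross-terms c_i = x_i·y_{i+1} − x_{i+1}·y_i:
  -21, -33, -22, -31, -47  ⇒  2A = -154, A = -77.
Then Σ (y_i + y_{i+1})·c_i = -628, so ȳ = -628 / (6·(-77)) = 314/231.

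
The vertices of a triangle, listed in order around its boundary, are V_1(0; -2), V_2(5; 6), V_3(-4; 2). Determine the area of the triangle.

Cross-terms: 10, 34, 8  ⇒  Σ = 52
Area = |Σ|/2 = 26.

26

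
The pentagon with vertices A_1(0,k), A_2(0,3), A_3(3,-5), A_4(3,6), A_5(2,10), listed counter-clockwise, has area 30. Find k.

9

The doubled signed area Σ (x_i y_{i+1} − x_{i+1} y_i) is linear in k.
With k=0 it equals 42; the coefficient of k is 2 (from the two edges through A_1).
So 2·k + 42 = 2·30 = 60 ⇒ k = 9.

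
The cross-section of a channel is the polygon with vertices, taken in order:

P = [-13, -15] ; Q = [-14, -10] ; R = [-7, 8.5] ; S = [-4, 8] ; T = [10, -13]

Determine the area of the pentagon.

319

Apply the shoelace (surveyor's) formula: 2A = Σ (x_i·y_{i+1} − x_{i+1}·y_i), indices taken mod 5.
Cross-terms: -80, -189, -22, -28, -319  ⇒  Σ = -638
Area = |Σ|/2 = 319.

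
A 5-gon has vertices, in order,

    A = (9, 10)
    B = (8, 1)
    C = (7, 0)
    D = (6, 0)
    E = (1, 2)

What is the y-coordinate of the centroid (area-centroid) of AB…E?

430/111

Apply Gauss's area formula. First the cross-terms c_i = x_i·y_{i+1} − x_{i+1}·y_i:
  -71, -7, 0, 12, -8  ⇒  2A = -74, A = -37.
Then Σ (y_i + y_{i+1})·c_i = -860, so ȳ = -860 / (6·(-37)) = 430/111.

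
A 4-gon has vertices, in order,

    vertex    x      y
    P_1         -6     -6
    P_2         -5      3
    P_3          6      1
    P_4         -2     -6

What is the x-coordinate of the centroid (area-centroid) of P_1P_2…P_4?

-187/129

Apply Gauss's area formula. First the cross-terms c_i = x_i·y_{i+1} − x_{i+1}·y_i:
  -48, -23, -34, -24  ⇒  2A = -129, A = -64.5.
Then Σ (x_i + x_{i+1})·c_i = 561, so x̄ = 561 / (6·(-64.5)) = -187/129.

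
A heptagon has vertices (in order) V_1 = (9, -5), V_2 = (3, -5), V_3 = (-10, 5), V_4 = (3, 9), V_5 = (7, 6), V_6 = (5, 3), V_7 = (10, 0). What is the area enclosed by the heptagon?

V_1→V_2: (9)(-5) − (3)(-5) = -30
V_2→V_3: (3)(5) − (-10)(-5) = -35
V_3→V_4: (-10)(9) − (3)(5) = -105
V_4→V_5: (3)(6) − (7)(9) = -45
V_5→V_6: (7)(3) − (5)(6) = -9
V_6→V_7: (5)(0) − (10)(3) = -30
V_7→V_1: (10)(-5) − (9)(0) = -50
Σ = -304
Area = |Σ|/2 = 152.

152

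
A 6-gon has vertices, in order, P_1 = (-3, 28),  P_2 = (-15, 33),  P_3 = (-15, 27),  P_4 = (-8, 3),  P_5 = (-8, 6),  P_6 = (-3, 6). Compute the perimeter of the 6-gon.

74

|P_1P_2| = √((-12)² + (5)²) = √169 = 13
|P_2P_3| = √((0)² + (-6)²) = √36 = 6
|P_3P_4| = √((7)² + (-24)²) = √625 = 25
|P_4P_5| = √((0)² + (3)²) = √9 = 3
|P_5P_6| = √((5)² + (0)²) = √25 = 5
|P_6P_1| = √((0)² + (22)²) = √484 = 22
Perimeter = 13 + 6 + 25 + 3 + 5 + 22 = 74.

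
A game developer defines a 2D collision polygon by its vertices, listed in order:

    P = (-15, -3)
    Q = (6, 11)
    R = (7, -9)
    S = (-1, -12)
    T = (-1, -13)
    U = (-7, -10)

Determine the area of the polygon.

290

Σ = (-147) + (-131) + (-93) + (1) + (-81) + (-129) = -580
Area = |Σ|/2 = 290.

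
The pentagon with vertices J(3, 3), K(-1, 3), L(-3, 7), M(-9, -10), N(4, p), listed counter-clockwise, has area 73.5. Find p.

1

Write out the shoelace sum; only the two edges meeting at N involve p:
2·Area = [((-9)·p − 4·(-10)) + (4·3 − 3·p)] + 107
       = -12·p + 159 = 147
⇒ p = 1.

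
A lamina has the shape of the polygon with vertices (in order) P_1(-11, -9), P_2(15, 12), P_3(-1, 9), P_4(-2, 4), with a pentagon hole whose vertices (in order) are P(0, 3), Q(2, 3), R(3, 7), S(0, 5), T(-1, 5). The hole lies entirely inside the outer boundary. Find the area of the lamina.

Outer boundary:
P_1→P_2: (-11)(12) − (15)(-9) = 3
P_2→P_3: (15)(9) − (-1)(12) = 147
P_3→P_4: (-1)(4) − (-2)(9) = 14
P_4→P_1: (-2)(-9) − (-11)(4) = 62
Σ = 226
Area = |Σ|/2 = 113.
Hole:
Apply the surveyor's formula: 2A = Σ (x_i·y_{i+1} − x_{i+1}·y_i), indices taken mod 5.
Σ = (-6) + (5) + (15) + (5) + (-3) = 16
Area = |Σ|/2 = 8.
Net area = 113 − 8 = 105.

105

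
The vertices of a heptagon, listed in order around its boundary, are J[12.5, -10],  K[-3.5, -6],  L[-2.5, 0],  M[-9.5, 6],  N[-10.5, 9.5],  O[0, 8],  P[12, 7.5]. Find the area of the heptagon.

Apply the surveyor's formula: 2A = Σ (x_i·y_{i+1} − x_{i+1}·y_i), indices taken mod 7.
Σ = (-110) + (-15) + (-15) + (-27.25) + (-84) + (-96) + (-213.75) = -561
Area = |Σ|/2 = 280.5.

280.5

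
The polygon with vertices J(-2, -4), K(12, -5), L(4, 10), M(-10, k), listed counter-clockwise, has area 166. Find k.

The doubled signed area Σ (x_i y_{i+1} − x_{i+1} y_i) is linear in k.
With k=0 it equals 338; the coefficient of k is 6 (from the two edges through M).
So 6·k + 338 = 2·166 = 332 ⇒ k = -1.

-1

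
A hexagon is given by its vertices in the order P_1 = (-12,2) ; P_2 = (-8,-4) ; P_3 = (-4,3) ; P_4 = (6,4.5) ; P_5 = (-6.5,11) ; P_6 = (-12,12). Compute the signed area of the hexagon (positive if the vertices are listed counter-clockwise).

128.625

Σ = (64) + (-40) + (-36) + (95.25) + (54) + (120) = 257.25
Signed area = Σ/2 = 128.625 (positive ⇒ counter-clockwise traversal).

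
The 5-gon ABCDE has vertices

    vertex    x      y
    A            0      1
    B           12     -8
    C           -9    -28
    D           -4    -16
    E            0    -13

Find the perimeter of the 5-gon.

76

|AB| = √((12)² + (-9)²) = √225 = 15
|BC| = √((-21)² + (-20)²) = √841 = 29
|CD| = √((5)² + (12)²) = √169 = 13
|DE| = √((4)² + (3)²) = √25 = 5
|EA| = √((0)² + (14)²) = √196 = 14
Perimeter = 15 + 29 + 13 + 5 + 14 = 76.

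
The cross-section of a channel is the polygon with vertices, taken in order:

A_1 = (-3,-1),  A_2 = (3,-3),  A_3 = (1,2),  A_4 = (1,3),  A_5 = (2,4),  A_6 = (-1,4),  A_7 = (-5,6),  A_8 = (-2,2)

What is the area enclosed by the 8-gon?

Σ = (12) + (9) + (1) + (-2) + (12) + (14) + (2) + (8) = 56
Area = |Σ|/2 = 28.

28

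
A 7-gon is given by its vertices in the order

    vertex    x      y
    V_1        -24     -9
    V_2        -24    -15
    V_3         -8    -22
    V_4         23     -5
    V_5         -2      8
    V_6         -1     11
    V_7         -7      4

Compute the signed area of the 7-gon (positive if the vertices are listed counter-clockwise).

745

Σ = (144) + (408) + (546) + (174) + (-14) + (73) + (159) = 1490
Signed area = Σ/2 = 745 (positive ⇒ counter-clockwise traversal).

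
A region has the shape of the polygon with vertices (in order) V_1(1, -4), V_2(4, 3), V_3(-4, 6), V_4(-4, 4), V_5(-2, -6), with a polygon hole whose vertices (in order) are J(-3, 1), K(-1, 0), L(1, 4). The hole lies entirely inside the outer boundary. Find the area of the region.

Outer boundary:
Apply the shoelace (surveyor's) formula: 2A = Σ (x_i·y_{i+1} − x_{i+1}·y_i), indices taken mod 5.
Σ = (19) + (36) + (8) + (32) + (14) = 109
Area = |Σ|/2 = 54.5.
Hole:
Apply the shoelace formula: 2A = Σ (x_i·y_{i+1} − x_{i+1}·y_i), indices taken mod 3.
Σ = (1) + (-4) + (13) = 10
Area = |Σ|/2 = 5.
Net area = 54.5 − 5 = 49.5.

49.5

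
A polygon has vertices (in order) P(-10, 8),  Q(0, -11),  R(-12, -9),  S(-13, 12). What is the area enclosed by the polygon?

Apply the surveyor's formula: 2A = Σ (x_i·y_{i+1} − x_{i+1}·y_i), indices taken mod 4.
Σ = (110) + (-132) + (-261) + (16) = -267
Area = |Σ|/2 = 133.5.

133.5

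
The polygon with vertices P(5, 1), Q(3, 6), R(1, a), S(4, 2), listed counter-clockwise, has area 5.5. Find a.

The doubled signed area Σ (x_i y_{i+1} − x_{i+1} y_i) is linear in a.
With a=0 it equals 17; the coefficient of a is -1 (from the two edges through R).
So -1·a + 17 = 2·5.5 = 11 ⇒ a = 6.

6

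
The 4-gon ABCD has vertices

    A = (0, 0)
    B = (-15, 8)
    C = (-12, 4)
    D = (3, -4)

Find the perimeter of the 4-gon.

44

|AB| = √((-15)² + (8)²) = √289 = 17
|BC| = √((3)² + (-4)²) = √25 = 5
|CD| = √((15)² + (-8)²) = √289 = 17
|DA| = √((-3)² + (4)²) = √25 = 5
Perimeter = 17 + 5 + 17 + 5 = 44.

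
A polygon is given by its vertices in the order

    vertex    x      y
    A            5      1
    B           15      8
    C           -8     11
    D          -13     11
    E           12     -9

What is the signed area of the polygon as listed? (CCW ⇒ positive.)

175.5

Apply the surveyor's formula: 2A = Σ (x_i·y_{i+1} − x_{i+1}·y_i), indices taken mod 5.
Cross-terms: 25, 229, 55, -15, 57  ⇒  Σ = 351
Signed area = Σ/2 = 175.5 (positive ⇒ counter-clockwise traversal).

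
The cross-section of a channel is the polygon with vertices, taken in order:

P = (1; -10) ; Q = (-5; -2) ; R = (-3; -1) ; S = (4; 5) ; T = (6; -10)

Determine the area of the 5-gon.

Apply the shoelace formula: 2A = Σ (x_i·y_{i+1} − x_{i+1}·y_i), indices taken mod 5.
Σ = (-52) + (-1) + (-11) + (-70) + (-50) = -184
Area = |Σ|/2 = 92.

92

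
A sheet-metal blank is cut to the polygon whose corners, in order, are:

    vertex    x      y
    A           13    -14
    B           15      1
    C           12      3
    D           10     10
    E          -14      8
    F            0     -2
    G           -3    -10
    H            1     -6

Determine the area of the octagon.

Cross-terms: 223, 33, 90, 220, 28, -6, 28, 64  ⇒  Σ = 680
Area = |Σ|/2 = 340.

340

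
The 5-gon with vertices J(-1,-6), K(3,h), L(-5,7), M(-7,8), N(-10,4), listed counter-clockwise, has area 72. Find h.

-5

The doubled signed area Σ (x_i y_{i+1} − x_{i+1} y_i) is linear in h.
With h=0 it equals 164; the coefficient of h is 4 (from the two edges through K).
So 4·h + 164 = 2·72 = 144 ⇒ h = -5.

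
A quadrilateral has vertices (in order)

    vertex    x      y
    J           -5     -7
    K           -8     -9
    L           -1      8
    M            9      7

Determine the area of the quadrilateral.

Σ = (-11) + (-73) + (-79) + (-28) = -191
Area = |Σ|/2 = 95.5.

95.5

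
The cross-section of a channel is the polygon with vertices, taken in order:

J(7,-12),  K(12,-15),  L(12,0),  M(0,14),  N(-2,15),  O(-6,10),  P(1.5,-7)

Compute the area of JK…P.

J→K: (7)(-15) − (12)(-12) = 39
K→L: (12)(0) − (12)(-15) = 180
L→M: (12)(14) − (0)(0) = 168
M→N: (0)(15) − (-2)(14) = 28
N→O: (-2)(10) − (-6)(15) = 70
O→P: (-6)(-7) − (1.5)(10) = 27
P→J: (1.5)(-12) − (7)(-7) = 31
Σ = 543
Area = |Σ|/2 = 271.5.

271.5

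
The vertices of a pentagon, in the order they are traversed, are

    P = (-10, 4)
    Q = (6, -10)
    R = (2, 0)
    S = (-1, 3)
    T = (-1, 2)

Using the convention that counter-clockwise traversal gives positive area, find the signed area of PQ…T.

59.5

Σ = (76) + (20) + (6) + (1) + (16) = 119
Signed area = Σ/2 = 59.5 (positive ⇒ counter-clockwise traversal).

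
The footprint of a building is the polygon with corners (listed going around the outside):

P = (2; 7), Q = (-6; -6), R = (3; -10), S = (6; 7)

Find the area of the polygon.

108.5

Σ = (30) + (78) + (81) + (28) = 217
Area = |Σ|/2 = 108.5.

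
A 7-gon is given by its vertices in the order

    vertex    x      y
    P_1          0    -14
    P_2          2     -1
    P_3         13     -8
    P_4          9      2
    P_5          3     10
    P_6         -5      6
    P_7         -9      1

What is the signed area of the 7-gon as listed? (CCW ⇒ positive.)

225

P_1→P_2: (0)(-1) − (2)(-14) = 28
P_2→P_3: (2)(-8) − (13)(-1) = -3
P_3→P_4: (13)(2) − (9)(-8) = 98
P_4→P_5: (9)(10) − (3)(2) = 84
P_5→P_6: (3)(6) − (-5)(10) = 68
P_6→P_7: (-5)(1) − (-9)(6) = 49
P_7→P_1: (-9)(-14) − (0)(1) = 126
Σ = 450
Signed area = Σ/2 = 225 (positive ⇒ counter-clockwise traversal).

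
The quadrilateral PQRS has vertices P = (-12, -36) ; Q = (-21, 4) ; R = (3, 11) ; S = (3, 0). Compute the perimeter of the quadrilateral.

|PQ| = √((-9)² + (40)²) = √1681 = 41
|QR| = √((24)² + (7)²) = √625 = 25
|RS| = √((0)² + (-11)²) = √121 = 11
|SP| = √((-15)² + (-36)²) = √1521 = 39
Perimeter = 41 + 25 + 11 + 39 = 116.

116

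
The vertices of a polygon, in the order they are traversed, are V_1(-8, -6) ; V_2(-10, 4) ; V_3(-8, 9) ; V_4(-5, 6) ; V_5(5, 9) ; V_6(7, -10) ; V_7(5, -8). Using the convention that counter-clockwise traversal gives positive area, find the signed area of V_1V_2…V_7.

-220.5

Σ = (-92) + (-58) + (-3) + (-75) + (-113) + (-6) + (-94) = -441
Signed area = Σ/2 = -220.5 (negative ⇒ clockwise traversal).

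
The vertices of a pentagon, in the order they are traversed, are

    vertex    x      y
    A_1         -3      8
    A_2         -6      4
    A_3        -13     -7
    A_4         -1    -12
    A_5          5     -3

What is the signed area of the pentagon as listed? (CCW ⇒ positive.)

Apply the surveyor's formula: 2A = Σ (x_i·y_{i+1} − x_{i+1}·y_i), indices taken mod 5.
Cross-terms: 36, 94, 149, 63, 31  ⇒  Σ = 373
Signed area = Σ/2 = 186.5 (positive ⇒ counter-clockwise traversal).

186.5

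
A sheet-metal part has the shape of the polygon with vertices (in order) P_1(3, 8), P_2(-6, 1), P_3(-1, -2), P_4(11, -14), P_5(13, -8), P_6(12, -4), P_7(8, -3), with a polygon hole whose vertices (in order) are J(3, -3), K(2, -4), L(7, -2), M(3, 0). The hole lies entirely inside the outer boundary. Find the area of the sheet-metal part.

146

Outer boundary:
Cross-terms: 51, 13, 36, 94, 44, -4, 73  ⇒  Σ = 307
Area = |Σ|/2 = 153.5.
Hole:
Σ = (-6) + (24) + (6) + (-9) = 15
Area = |Σ|/2 = 7.5.
Net area = 153.5 − 7.5 = 146.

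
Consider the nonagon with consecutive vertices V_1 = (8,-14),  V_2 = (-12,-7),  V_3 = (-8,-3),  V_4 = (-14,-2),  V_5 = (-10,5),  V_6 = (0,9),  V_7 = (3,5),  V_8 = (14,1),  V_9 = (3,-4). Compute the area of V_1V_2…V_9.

306.5

V_1→V_2: (8)(-7) − (-12)(-14) = -224
V_2→V_3: (-12)(-3) − (-8)(-7) = -20
V_3→V_4: (-8)(-2) − (-14)(-3) = -26
V_4→V_5: (-14)(5) − (-10)(-2) = -90
V_5→V_6: (-10)(9) − (0)(5) = -90
V_6→V_7: (0)(5) − (3)(9) = -27
V_7→V_8: (3)(1) − (14)(5) = -67
V_8→V_9: (14)(-4) − (3)(1) = -59
V_9→V_1: (3)(-14) − (8)(-4) = -10
Σ = -613
Area = |Σ|/2 = 306.5.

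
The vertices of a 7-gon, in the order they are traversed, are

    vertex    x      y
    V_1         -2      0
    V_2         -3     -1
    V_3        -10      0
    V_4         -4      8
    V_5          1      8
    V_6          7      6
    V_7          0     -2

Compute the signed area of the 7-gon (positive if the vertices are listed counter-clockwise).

-98

Apply the surveyor's formula: 2A = Σ (x_i·y_{i+1} − x_{i+1}·y_i), indices taken mod 7.
Cross-terms: 2, -10, -80, -40, -50, -14, -4  ⇒  Σ = -196
Signed area = Σ/2 = -98 (negative ⇒ clockwise traversal).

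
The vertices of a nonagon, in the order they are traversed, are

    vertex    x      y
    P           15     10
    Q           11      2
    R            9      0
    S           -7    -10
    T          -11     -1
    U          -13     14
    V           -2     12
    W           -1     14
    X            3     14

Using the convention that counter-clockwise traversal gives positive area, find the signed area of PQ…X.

-419

Σ = (-80) + (-18) + (-90) + (-103) + (-167) + (-128) + (-16) + (-56) + (-180) = -838
Signed area = Σ/2 = -419 (negative ⇒ clockwise traversal).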